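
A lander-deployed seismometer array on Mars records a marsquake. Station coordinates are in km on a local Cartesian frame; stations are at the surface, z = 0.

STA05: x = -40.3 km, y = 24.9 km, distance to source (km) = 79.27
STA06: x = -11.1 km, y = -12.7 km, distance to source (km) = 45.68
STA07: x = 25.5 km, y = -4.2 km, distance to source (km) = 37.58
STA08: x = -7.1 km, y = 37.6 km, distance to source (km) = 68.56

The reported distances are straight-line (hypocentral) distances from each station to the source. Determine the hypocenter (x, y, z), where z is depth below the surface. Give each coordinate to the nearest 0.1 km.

(18.1, -15.7, 35.0)

Each station gives a sphere (x−x_i)² + (y−y_i)² + z² = d_i² (stations at z=0).
Subtracting the STA05 sphere from STA06 and STA07: z² cancels, leaving linear equations in x and y:
58.4 x − 75.2 y = 2237.47
131.6 x − 58.2 y = 3295.27
Solving: x ≈ 18.097, y ≈ -15.700 km (keep extra digits for the depth step; rounded: 18.1, -15.7).
Then from the STA05 sphere: z² = 79.27² − (x + 40.3)² − (y − 24.9)² with x = 18.097, y = -15.700, so z ≈ 35.002 ≈ 35.0 km.
Check against STA08 (with the unrounded solution): distance 68.56 ≈ 68.56 km. ✓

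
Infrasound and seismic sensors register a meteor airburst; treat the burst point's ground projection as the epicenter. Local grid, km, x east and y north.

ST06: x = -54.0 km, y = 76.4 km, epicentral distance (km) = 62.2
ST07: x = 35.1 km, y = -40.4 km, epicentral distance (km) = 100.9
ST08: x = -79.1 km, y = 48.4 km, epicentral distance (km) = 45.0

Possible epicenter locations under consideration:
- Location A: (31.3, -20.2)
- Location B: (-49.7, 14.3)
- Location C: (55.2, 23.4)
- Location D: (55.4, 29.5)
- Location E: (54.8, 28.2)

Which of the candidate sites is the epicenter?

For each candidate, compare |candidate − station| to the reported distance:
Location A: residuals ST06 66.7, ST07 80.3, ST08 85.0 → max 85.0 km
Location B: residuals ST06 0.0, ST07 0.0, ST08 0.0 → max 0.0 km
Location C: residuals ST06 59.2, ST07 34.0, ST08 91.6 → max 91.6 km
Location D: residuals ST06 56.8, ST07 28.1, ST08 90.8 → max 90.8 km
Location E: residuals ST06 56.8, ST07 29.5, ST08 90.4 → max 90.4 km
Only Location B has all residuals ≈ 0.

Location B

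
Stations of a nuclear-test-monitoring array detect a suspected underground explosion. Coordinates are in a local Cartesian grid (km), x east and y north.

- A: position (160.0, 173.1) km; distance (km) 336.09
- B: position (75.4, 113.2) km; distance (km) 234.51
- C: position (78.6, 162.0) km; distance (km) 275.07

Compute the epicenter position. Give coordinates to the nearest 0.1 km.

-78.2 km east, -64.0 km north

Circle about each station: (x − 160.0)² + (y − 173.1)² = 336.09²; (x − 75.4)² + (y − 113.2)² = 234.51²; (x − 78.6)² + (y − 162.0)² = 275.07².
Subtracting the A equation from the B and C equations removes the quadratic terms:
-169.2 x − 119.8 y = 20897.34
-162.8 x − 22.2 y = 14151.33
Solving the 2×2 system: x ≈ -78.2, y ≈ -64.0 km.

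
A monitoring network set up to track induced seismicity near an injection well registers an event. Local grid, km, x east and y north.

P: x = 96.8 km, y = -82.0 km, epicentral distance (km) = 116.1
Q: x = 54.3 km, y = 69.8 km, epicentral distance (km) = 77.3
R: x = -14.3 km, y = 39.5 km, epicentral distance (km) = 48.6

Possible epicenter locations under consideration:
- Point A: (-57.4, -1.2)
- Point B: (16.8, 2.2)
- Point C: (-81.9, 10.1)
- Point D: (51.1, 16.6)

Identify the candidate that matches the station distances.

For each candidate, compare |candidate − station| to the reported distance:
Point A: residuals P 58.0, Q 55.1, R 10.7 → max 58.0 km
Point B: residuals P 0.0, Q 0.0, R 0.0 → max 0.0 km
Point C: residuals P 84.9, Q 71.4, R 25.1 → max 84.9 km
Point D: residuals P 7.4, Q 24.0, R 20.7 → max 24.0 km
Only Point B has all residuals ≈ 0.

Point B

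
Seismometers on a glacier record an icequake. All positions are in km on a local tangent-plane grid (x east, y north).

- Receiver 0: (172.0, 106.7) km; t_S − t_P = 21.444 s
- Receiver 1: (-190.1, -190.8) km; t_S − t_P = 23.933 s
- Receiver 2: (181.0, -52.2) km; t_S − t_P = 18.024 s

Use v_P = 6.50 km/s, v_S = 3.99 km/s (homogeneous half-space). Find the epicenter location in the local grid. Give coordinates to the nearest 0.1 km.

Distance from S−P lag: d = Δt · v_P v_S / (v_P − v_S) = Δt · (6.50·3.99)/(6.50−3.99) ≈ 10.3327·Δt.
So d_Receiver 0 = 221.57, d_Receiver 1 = 247.29, d_Receiver 2 = 186.24 km.
Circle about each station: (x − 172.0)² + (y − 106.7)² = 221.57²; (x + 190.1)² + (y + 190.8)² = 247.29²; (x − 181.0)² + (y + 52.2)² = 186.24².
Subtracting the Receiver 0 equation from the Receiver 1 and Receiver 2 equations removes the quadratic terms:
-724.2 x − 595.0 y = 19514.68
18.0 x − 317.8 y = 8924.88
Solving the 2×2 system: x ≈ -3.7, y ≈ -28.3 km.

-3.7 km east, -28.3 km north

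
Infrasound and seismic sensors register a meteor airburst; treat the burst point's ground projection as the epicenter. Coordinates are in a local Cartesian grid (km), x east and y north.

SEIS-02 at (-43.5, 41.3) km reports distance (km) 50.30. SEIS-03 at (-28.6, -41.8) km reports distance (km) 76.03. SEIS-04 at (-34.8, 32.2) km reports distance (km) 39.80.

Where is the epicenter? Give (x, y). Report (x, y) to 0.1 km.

4.6 km east, 26.6 km north

Circle about each station: (x + 43.5)² + (y − 41.3)² = 50.30²; (x + 28.6)² + (y + 41.8)² = 76.03²; (x + 34.8)² + (y − 32.2)² = 39.80².
Subtracting pairs of circle equations eliminates x²+y² and gives linear equations (the radical axes):
29.8 x − 166.2 y = -4283.21
17.4 x − 18.2 y = -404.01
Solving the 2×2 system: x ≈ 4.6, y ≈ 26.6 km.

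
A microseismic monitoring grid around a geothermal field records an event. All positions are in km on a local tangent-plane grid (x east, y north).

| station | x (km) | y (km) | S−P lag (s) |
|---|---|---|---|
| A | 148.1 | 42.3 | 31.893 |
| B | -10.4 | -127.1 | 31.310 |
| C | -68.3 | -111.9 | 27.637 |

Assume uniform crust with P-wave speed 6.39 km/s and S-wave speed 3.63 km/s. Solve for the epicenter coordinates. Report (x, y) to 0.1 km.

-109.4 km east, 116.7 km north

Distance from S−P lag: d = Δt · v_P v_S / (v_P − v_S) = Δt · (6.39·3.63)/(6.39−3.63) ≈ 8.4042·Δt.
So d_A = 268.04, d_B = 263.14, d_C = 232.27 km.
Circle about each station: (x − 148.1)² + (y − 42.3)² = 268.04²; (x + 10.4)² + (y + 127.1)² = 263.14²; (x + 68.3)² + (y + 111.9)² = 232.27².
Subtracting the A equation from the B and C equations removes the quadratic terms:
-317.0 x − 338.8 y = -4857.55
-432.8 x − 308.4 y = 11359.69
Solving the 2×2 system: x ≈ -109.4, y ≈ 116.7 km.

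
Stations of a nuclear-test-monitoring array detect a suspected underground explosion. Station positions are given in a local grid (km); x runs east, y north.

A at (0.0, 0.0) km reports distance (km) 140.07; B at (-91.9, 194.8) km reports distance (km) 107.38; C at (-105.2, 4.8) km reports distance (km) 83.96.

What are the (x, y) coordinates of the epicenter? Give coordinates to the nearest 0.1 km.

Circle about each station: x² + y² = 140.07²; (x + 91.9)² + (y − 194.8)² = 107.38²; (x + 105.2)² + (y − 4.8)² = 83.96².
Subtracting the A equation from the B and C equations removes the quadratic terms:
-183.8 x + 389.6 y = 54481.79
-210.4 x + 9.6 y = 23660.40
Solving the 2×2 system: x ≈ -108.4, y ≈ 88.7 km.

x ≈ -108.4 km, y ≈ 88.7 km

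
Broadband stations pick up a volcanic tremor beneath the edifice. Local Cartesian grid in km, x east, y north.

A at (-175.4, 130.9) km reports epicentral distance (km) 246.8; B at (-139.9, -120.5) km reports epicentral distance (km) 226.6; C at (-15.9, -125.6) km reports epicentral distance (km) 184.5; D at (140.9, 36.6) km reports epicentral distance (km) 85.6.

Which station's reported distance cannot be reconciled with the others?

B

Solve using three stations at a time. Using A, C, D (subtract circle equations pairwise → linear system) gives (x, y) ≈ (55.7, 44.4).
Distances from that point to each station vs reported:
  A: calculated 246.8 vs reported 246.8 → residual 0.0 km
  B: calculated 255.8 vs reported 226.6 → residual 29.2 km
  C: calculated 184.5 vs reported 184.5 → residual 0.0 km
  D: calculated 85.5 vs reported 85.6 → residual 0.1 km
A, C, D are mutually consistent (residuals ≈ 0); B is off by 29.2 km.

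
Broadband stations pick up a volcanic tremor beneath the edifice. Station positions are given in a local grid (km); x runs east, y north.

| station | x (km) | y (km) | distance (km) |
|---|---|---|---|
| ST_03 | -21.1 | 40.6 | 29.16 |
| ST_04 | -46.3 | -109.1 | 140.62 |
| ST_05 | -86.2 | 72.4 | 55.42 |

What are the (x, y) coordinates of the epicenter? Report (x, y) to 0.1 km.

Circle about each station: (x + 21.1)² + (y − 40.6)² = 29.16²; (x + 46.3)² + (y + 109.1)² = 140.62²; (x + 86.2)² + (y − 72.4)² = 55.42².
Subtracting the ST_03 equation from the ST_04 and ST_05 equations removes the quadratic terms:
-50.4 x − 299.4 y = -6970.75
-130.2 x + 63.6 y = 8357.56
Solving the 2×2 system: x ≈ -48.8, y ≈ 31.5 km.

-48.8 km east, 31.5 km north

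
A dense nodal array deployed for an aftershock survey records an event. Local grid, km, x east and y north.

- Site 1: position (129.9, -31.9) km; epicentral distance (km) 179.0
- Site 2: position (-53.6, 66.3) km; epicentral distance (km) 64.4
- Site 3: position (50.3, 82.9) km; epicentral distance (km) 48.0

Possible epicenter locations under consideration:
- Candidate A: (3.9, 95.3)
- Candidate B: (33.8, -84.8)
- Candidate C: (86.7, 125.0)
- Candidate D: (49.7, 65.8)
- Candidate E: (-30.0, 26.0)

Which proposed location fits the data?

For each candidate, compare |candidate − station| to the reported distance:
Candidate A: residuals Site 1 0.0, Site 2 0.0, Site 3 0.0 → max 0.0 km
Candidate B: residuals Site 1 69.3, Site 2 110.2, Site 3 120.5 → max 120.5 km
Candidate C: residuals Site 1 16.3, Site 2 87.7, Site 3 7.7 → max 87.7 km
Candidate D: residuals Site 1 52.6, Site 2 38.9, Site 3 30.9 → max 52.6 km
Candidate E: residuals Site 1 8.9, Site 2 17.7, Site 3 50.4 → max 50.4 km
Only Candidate A has all residuals ≈ 0.

Candidate A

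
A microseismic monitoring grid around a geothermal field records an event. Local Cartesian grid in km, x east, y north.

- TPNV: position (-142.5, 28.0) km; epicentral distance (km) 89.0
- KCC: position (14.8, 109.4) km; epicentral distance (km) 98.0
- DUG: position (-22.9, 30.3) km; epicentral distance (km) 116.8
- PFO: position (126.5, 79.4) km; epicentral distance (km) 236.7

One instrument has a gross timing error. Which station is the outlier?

KCC

Solve using three stations at a time. Using TPNV, DUG, PFO (subtract circle equations pairwise → linear system) gives (x, y) ≈ (-108.2, 110.0).
Distances from that point to each station vs reported:
  TPNV: calculated 88.9 vs reported 89.0 → residual 0.1 km
  KCC: calculated 123.0 vs reported 98.0 → residual 25.0 km
  DUG: calculated 116.7 vs reported 116.8 → residual 0.1 km
  PFO: calculated 236.7 vs reported 236.7 → residual 0.0 km
TPNV, DUG, PFO are mutually consistent (residuals ≈ 0); KCC is off by 25.0 km.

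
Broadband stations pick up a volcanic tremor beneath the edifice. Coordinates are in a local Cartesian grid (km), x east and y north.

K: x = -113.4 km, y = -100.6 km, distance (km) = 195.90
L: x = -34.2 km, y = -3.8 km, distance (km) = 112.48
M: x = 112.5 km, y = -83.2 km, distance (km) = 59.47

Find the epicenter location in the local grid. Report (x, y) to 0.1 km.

x ≈ 72.6 km, y ≈ -39.1 km

Circle about each station: (x + 113.4)² + (y + 100.6)² = 195.90²; (x + 34.2)² + (y + 3.8)² = 112.48²; (x − 112.5)² + (y + 83.2)² = 59.47².
Subtracting pairs of circle equations eliminates x²+y² and gives linear equations (the radical axes):
158.4 x + 193.6 y = 3929.22
451.8 x + 34.8 y = 31438.70
Solving the 2×2 system: x ≈ 72.6, y ≈ -39.1 km.
Check against K (with the unrounded x, y): √((x + 113.4)²+(y + 100.6)²) = 195.90 ≈ 195.90 km. ✓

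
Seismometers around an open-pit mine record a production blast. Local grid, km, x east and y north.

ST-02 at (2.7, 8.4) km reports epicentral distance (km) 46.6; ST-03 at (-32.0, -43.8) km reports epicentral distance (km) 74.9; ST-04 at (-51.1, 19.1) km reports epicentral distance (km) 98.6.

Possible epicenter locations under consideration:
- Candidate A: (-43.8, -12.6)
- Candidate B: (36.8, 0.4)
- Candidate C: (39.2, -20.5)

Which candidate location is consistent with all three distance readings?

For each candidate, compare |candidate − station| to the reported distance:
Candidate A: residuals ST-02 4.4, ST-03 41.5, ST-04 66.1 → max 66.1 km
Candidate B: residuals ST-02 11.6, ST-03 6.9, ST-04 8.7 → max 11.6 km
Candidate C: residuals ST-02 0.0, ST-03 0.0, ST-04 0.0 → max 0.0 km
Only Candidate C has all residuals ≈ 0.

Candidate C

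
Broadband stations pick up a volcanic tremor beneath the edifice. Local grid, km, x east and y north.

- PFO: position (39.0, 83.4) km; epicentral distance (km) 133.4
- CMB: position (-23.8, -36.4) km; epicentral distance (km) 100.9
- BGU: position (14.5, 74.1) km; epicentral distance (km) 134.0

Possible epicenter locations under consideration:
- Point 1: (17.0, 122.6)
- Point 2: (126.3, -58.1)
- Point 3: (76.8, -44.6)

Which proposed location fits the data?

Point 3

For each candidate, compare |candidate − station| to the reported distance:
Point 1: residuals PFO 88.4, CMB 63.3, BGU 85.4 → max 88.4 km
Point 2: residuals PFO 32.9, CMB 50.8, BGU 39.1 → max 50.8 km
Point 3: residuals PFO 0.1, CMB 0.0, BGU 0.1 → max 0.1 km
Only Point 3 has all residuals ≈ 0.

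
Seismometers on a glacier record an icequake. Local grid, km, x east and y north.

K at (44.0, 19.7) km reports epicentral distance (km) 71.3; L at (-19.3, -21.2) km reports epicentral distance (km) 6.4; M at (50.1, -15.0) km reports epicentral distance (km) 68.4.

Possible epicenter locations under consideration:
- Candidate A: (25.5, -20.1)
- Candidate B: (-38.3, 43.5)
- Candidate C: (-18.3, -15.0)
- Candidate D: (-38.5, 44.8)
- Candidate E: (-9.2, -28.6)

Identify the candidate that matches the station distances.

Candidate C

For each candidate, compare |candidate − station| to the reported distance:
Candidate A: residuals K 27.4, L 38.4, M 43.3 → max 43.3 km
Candidate B: residuals K 14.4, L 61.0, M 37.6 → max 61.0 km
Candidate C: residuals K 0.0, L 0.1, M 0.0 → max 0.1 km
Candidate D: residuals K 14.9, L 62.3, M 38.5 → max 62.3 km
Candidate E: residuals K 0.6, L 6.1, M 7.6 → max 7.6 km
Only Candidate C has all residuals ≈ 0.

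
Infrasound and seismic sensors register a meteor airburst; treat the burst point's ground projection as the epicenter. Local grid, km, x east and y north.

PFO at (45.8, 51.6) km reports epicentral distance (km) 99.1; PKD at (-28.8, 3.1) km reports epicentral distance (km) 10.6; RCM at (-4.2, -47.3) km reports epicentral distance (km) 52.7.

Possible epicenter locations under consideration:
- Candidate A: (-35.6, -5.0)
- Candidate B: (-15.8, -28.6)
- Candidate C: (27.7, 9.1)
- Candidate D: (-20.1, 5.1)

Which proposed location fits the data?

For each candidate, compare |candidate − station| to the reported distance:
Candidate A: residuals PFO 0.0, PKD 0.0, RCM 0.0 → max 0.0 km
Candidate B: residuals PFO 2.0, PKD 23.7, RCM 30.7 → max 30.7 km
Candidate C: residuals PFO 52.9, PKD 46.2, RCM 12.1 → max 52.9 km
Candidate D: residuals PFO 18.4, PKD 1.7, RCM 2.1 → max 18.4 km
Only Candidate A has all residuals ≈ 0.

Candidate A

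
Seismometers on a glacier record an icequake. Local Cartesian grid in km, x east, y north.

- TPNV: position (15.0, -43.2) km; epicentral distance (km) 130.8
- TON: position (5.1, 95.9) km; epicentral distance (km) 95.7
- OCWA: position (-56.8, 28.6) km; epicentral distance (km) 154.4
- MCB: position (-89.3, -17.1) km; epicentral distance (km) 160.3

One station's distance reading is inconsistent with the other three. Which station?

Solve using three stations at a time. Using TPNV, TON, OCWA (subtract circle equations pairwise → linear system) gives (x, y) ≈ (94.2, 60.9).
Distances from that point to each station vs reported:
  TPNV: calculated 130.8 vs reported 130.8 → residual 0.0 km
  TON: calculated 95.7 vs reported 95.7 → residual 0.0 km
  OCWA: calculated 154.4 vs reported 154.4 → residual 0.0 km
  MCB: calculated 199.4 vs reported 160.3 → residual 39.1 km
TPNV, TON, OCWA are mutually consistent (residuals ≈ 0); MCB is off by 39.1 km.

MCB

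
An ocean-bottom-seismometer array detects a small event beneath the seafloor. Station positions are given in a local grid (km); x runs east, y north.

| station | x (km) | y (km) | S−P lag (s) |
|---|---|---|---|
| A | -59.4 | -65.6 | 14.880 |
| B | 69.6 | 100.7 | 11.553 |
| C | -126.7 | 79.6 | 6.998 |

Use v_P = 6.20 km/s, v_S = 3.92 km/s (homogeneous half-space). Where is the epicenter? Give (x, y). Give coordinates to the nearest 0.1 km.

(-53.3, 92.9)

Distance from S−P lag: d = Δt · v_P v_S / (v_P − v_S) = Δt · (6.20·3.92)/(6.20−3.92) ≈ 10.6596·Δt.
So d_A = 158.62, d_B = 123.15, d_C = 74.60 km.
Circle about each station: (x + 59.4)² + (y + 65.6)² = 158.62²; (x − 69.6)² + (y − 100.7)² = 123.15²; (x + 126.7)² + (y − 79.6)² = 74.60².
Subtracting the A equation from the B and C equations removes the quadratic terms:
258.0 x + 332.6 y = 17147.31
-134.6 x + 290.4 y = 34152.47
Solving the 2×2 system: x ≈ -53.3, y ≈ 92.9 km.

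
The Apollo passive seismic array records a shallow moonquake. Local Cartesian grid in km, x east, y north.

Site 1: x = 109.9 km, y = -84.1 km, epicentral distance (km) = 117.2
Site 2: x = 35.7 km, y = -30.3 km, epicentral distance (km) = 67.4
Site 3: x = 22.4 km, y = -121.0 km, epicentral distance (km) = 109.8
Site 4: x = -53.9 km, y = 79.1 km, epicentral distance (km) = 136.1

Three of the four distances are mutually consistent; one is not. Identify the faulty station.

Solve using three stations at a time. Using Site 1, Site 2, Site 4 (subtract circle equations pairwise → linear system) gives (x, y) ≈ (71.6, 26.6).
Distances from that point to each station vs reported:
  Site 1: calculated 117.1 vs reported 117.2 → residual 0.1 km
  Site 2: calculated 67.3 vs reported 67.4 → residual 0.1 km
  Site 3: calculated 155.6 vs reported 109.8 → residual 45.8 km
  Site 4: calculated 136.1 vs reported 136.1 → residual 0.0 km
Site 1, Site 2, Site 4 are mutually consistent (residuals ≈ 0); Site 3 is off by 45.8 km.

Site 3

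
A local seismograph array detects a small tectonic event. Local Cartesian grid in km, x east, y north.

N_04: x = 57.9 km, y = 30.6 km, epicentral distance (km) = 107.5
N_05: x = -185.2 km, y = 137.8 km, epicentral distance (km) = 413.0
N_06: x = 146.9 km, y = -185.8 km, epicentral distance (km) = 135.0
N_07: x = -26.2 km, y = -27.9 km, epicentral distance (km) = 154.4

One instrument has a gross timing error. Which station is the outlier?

N_05

Solve using three stations at a time. Using N_04, N_06, N_07 (subtract circle equations pairwise → linear system) gives (x, y) ≈ (126.3, -52.4).
Distances from that point to each station vs reported:
  N_04: calculated 107.5 vs reported 107.5 → residual 0.0 km
  N_05: calculated 364.9 vs reported 413.0 → residual 48.1 km
  N_06: calculated 135.0 vs reported 135.0 → residual 0.0 km
  N_07: calculated 154.4 vs reported 154.4 → residual 0.0 km
N_04, N_06, N_07 are mutually consistent (residuals ≈ 0); N_05 is off by 48.1 km.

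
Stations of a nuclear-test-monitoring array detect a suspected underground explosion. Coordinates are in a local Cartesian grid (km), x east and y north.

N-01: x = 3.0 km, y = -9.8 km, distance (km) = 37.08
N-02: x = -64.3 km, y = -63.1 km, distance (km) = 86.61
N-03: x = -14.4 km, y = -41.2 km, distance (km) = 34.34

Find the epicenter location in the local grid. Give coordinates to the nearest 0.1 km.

x ≈ 19.9 km, y ≈ -42.8 km

Circle about each station: (x − 3.0)² + (y + 9.8)² = 37.08²; (x + 64.3)² + (y + 63.1)² = 86.61²; (x + 14.4)² + (y + 41.2)² = 34.34².
Subtracting the N-01 equation from the N-02 and N-03 equations removes the quadratic terms:
-134.6 x − 106.6 y = 1884.69
-34.8 x − 62.8 y = 1995.45
Solving the 2×2 system: x ≈ 19.9, y ≈ -42.8 km.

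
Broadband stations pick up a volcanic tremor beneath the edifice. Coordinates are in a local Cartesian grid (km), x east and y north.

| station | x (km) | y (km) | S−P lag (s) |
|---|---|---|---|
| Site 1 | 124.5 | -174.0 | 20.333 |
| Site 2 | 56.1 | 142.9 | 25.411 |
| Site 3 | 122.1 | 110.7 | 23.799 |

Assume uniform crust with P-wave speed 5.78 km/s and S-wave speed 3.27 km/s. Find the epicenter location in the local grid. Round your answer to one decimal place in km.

x ≈ 38.1 km, y ≈ -47.6 km

Distance from S−P lag: d = Δt · v_P v_S / (v_P − v_S) = Δt · (5.78·3.27)/(5.78−3.27) ≈ 7.5301·Δt.
So d_Site 1 = 153.11, d_Site 2 = 191.35, d_Site 3 = 179.21 km.
Circle about each station: (x − 124.5)² + (y + 174.0)² = 153.11²; (x − 56.1)² + (y − 142.9)² = 191.35²; (x − 122.1)² + (y − 110.7)² = 179.21².
Subtracting the Site 1 equation from the Site 2 and Site 3 equations removes the quadratic terms:
-136.8 x + 633.8 y = -35380.78
-4.8 x + 569.4 y = -27286.90
Solving the 2×2 system: x ≈ 38.1, y ≈ -47.6 km.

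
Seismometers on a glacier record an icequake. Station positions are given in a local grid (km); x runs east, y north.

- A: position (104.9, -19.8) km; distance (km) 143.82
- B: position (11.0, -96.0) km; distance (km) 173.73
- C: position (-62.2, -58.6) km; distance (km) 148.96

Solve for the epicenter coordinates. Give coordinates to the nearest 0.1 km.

-1.2 km east, 77.3 km north

Circle about each station: (x − 104.9)² + (y + 19.8)² = 143.82²; (x − 11.0)² + (y + 96.0)² = 173.73²; (x + 62.2)² + (y + 58.6)² = 148.96².
Subtracting the A equation from the B and C equations removes the quadratic terms:
-187.8 x − 152.4 y = -11556.97
-334.2 x − 77.6 y = -5598.14
Solving the 2×2 system: x ≈ -1.2, y ≈ 77.3 km.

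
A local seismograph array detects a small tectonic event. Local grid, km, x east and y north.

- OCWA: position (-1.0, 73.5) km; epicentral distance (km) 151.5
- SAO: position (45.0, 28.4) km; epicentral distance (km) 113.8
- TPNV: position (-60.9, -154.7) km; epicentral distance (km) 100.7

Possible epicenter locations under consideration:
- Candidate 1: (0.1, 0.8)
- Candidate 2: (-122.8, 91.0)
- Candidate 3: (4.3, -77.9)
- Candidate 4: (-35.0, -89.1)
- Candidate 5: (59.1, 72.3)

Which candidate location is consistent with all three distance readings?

Candidate 3

For each candidate, compare |candidate − station| to the reported distance:
Candidate 1: residuals OCWA 78.8, SAO 61.1, TPNV 66.3 → max 78.8 km
Candidate 2: residuals OCWA 28.4, SAO 65.3, TPNV 152.7 → max 152.7 km
Candidate 3: residuals OCWA 0.0, SAO 0.0, TPNV 0.0 → max 0.0 km
Candidate 4: residuals OCWA 14.6, SAO 28.3, TPNV 30.2 → max 30.2 km
Candidate 5: residuals OCWA 91.4, SAO 67.7, TPNV 156.1 → max 156.1 km
Only Candidate 3 has all residuals ≈ 0.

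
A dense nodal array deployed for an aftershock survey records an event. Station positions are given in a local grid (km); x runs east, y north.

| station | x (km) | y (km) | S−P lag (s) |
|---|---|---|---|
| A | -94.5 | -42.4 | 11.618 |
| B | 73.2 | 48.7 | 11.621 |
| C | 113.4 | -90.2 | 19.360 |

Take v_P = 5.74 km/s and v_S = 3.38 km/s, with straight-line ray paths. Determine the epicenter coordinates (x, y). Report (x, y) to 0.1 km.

(-12.7, 6.9)

Distance from S−P lag: d = Δt · v_P v_S / (v_P − v_S) = Δt · (5.74·3.38)/(5.74−3.38) ≈ 8.2208·Δt.
So d_A = 95.51, d_B = 95.53, d_C = 159.16 km.
Circle about each station: (x + 94.5)² + (y + 42.4)² = 95.51²; (x − 73.2)² + (y − 48.7)² = 95.53²; (x − 113.4)² + (y + 90.2)² = 159.16².
Subtracting the A equation from the B and C equations removes the quadratic terms:
335.4 x + 182.2 y = -3001.90
415.8 x − 95.6 y = -5942.16
Solving the 2×2 system: x ≈ -12.7, y ≈ 6.9 km.
Check against A (with the unrounded x, y): √((x + 94.5)²+(y + 42.4)²) = 95.51 ≈ 95.51 km. ✓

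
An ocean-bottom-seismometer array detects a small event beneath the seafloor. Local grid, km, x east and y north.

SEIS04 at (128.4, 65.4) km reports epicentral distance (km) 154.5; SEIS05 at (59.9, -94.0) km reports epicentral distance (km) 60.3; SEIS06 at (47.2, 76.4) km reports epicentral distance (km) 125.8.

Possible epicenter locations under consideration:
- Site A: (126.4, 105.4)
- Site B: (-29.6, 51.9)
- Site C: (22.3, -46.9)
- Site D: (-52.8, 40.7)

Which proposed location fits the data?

For each candidate, compare |candidate − station| to the reported distance:
Site A: residuals SEIS04 114.5, SEIS05 149.9, SEIS06 41.5 → max 149.9 km
Site B: residuals SEIS04 4.1, SEIS05 110.9, SEIS06 45.2 → max 110.9 km
Site C: residuals SEIS04 0.0, SEIS05 0.0, SEIS06 0.0 → max 0.0 km
Site D: residuals SEIS04 28.4, SEIS05 115.3, SEIS06 19.6 → max 115.3 km
Only Site C has all residuals ≈ 0.

Site C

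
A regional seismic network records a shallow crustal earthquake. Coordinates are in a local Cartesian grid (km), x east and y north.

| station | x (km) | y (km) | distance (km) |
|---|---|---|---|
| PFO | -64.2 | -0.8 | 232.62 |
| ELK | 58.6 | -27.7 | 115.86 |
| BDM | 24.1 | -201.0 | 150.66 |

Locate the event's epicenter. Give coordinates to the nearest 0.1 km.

x ≈ 142.4 km, y ≈ -107.7 km

Circle about each station: (x + 64.2)² + (y + 0.8)² = 232.62²; (x − 58.6)² + (y + 27.7)² = 115.86²; (x − 24.1)² + (y + 201.0)² = 150.66².
Subtracting pairs of circle equations eliminates x²+y² and gives linear equations (the radical axes):
245.6 x − 53.8 y = 40767.49
176.6 x − 400.4 y = 68273.16
Solving the 2×2 system: x ≈ 142.4, y ≈ -107.7 km.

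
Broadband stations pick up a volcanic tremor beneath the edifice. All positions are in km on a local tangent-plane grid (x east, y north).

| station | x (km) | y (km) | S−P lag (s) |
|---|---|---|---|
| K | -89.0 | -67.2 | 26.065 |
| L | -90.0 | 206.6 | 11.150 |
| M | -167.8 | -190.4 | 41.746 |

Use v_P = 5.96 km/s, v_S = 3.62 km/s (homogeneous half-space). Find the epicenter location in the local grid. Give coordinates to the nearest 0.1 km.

(-0.4, 156.2)

Distance from S−P lag: d = Δt · v_P v_S / (v_P − v_S) = Δt · (5.96·3.62)/(5.96−3.62) ≈ 9.2202·Δt.
So d_K = 240.32, d_L = 102.80, d_M = 384.91 km.
Circle about each station: (x + 89.0)² + (y + 67.2)² = 240.32²; (x + 90.0)² + (y − 206.6)² = 102.80²; (x + 167.8)² + (y + 190.4)² = 384.91².
Subtracting the K equation from the L and M equations removes the quadratic terms:
-2.0 x + 547.6 y = 85532.58
-157.6 x − 246.4 y = -38429.85
Solving the 2×2 system: x ≈ -0.4, y ≈ 156.2 km.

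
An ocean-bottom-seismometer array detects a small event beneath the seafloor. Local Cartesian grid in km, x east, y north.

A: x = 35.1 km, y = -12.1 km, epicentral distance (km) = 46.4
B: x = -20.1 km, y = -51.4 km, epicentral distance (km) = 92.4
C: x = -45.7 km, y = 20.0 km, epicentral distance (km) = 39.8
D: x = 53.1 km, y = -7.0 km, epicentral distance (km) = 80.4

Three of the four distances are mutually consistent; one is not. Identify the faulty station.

A

Solve using three stations at a time. Using B, C, D (subtract circle equations pairwise → linear system) gives (x, y) ≈ (-11.7, 40.6).
Distances from that point to each station vs reported:
  A: calculated 70.5 vs reported 46.4 → residual 24.1 km
  B: calculated 92.4 vs reported 92.4 → residual 0.0 km
  C: calculated 39.8 vs reported 39.8 → residual 0.0 km
  D: calculated 80.4 vs reported 80.4 → residual 0.0 km
B, C, D are mutually consistent (residuals ≈ 0); A is off by 24.1 km.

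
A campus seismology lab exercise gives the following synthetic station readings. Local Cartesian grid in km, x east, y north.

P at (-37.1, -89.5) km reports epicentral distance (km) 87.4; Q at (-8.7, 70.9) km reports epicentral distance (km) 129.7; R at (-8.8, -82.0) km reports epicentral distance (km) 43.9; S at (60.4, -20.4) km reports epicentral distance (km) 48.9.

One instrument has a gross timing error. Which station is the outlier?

Solve using three stations at a time. Using Q, R, S (subtract circle equations pairwise → linear system) gives (x, y) ≈ (25.2, -54.3).
Distances from that point to each station vs reported:
  P: calculated 71.6 vs reported 87.4 → residual 15.8 km
  Q: calculated 129.7 vs reported 129.7 → residual 0.0 km
  R: calculated 43.9 vs reported 43.9 → residual 0.0 km
  S: calculated 48.9 vs reported 48.9 → residual 0.0 km
Q, R, S are mutually consistent (residuals ≈ 0); P is off by 15.8 km.

P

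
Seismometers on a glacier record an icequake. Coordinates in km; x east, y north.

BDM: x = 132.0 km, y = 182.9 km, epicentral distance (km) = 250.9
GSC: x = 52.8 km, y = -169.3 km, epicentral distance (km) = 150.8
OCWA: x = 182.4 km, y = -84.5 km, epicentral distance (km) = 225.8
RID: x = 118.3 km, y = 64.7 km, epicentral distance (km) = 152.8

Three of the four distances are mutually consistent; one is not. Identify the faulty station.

OCWA

Solve using three stations at a time. Using BDM, GSC, RID (subtract circle equations pairwise → linear system) gives (x, y) ≈ (-2.6, -28.9).
Distances from that point to each station vs reported:
  BDM: calculated 251.0 vs reported 250.9 → residual 0.1 km
  GSC: calculated 150.9 vs reported 150.8 → residual 0.1 km
  OCWA: calculated 193.2 vs reported 225.8 → residual 32.6 km
  RID: calculated 152.9 vs reported 152.8 → residual 0.1 km
BDM, GSC, RID are mutually consistent (residuals ≈ 0); OCWA is off by 32.6 km.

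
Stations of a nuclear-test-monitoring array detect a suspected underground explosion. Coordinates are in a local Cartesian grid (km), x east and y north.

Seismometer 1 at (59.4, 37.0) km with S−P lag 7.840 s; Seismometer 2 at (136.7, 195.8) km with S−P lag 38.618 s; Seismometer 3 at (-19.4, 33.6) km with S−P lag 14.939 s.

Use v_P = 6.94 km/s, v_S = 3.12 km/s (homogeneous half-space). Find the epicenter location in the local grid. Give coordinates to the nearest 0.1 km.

Distance from S−P lag: d = Δt · v_P v_S / (v_P − v_S) = Δt · (6.94·3.12)/(6.94−3.12) ≈ 5.6683·Δt.
So d_Seismometer 1 = 44.44, d_Seismometer 2 = 218.90, d_Seismometer 3 = 84.68 km.
Circle about each station: (x − 59.4)² + (y − 37.0)² = 44.44²; (x − 136.7)² + (y − 195.8)² = 218.90²; (x + 19.4)² + (y − 33.6)² = 84.68².
Subtracting pairs of circle equations eliminates x²+y² and gives linear equations (the radical axes):
154.6 x + 317.6 y = 6184.87
-157.6 x − 6.8 y = -8587.83
Solving the 2×2 system: x ≈ 54.8, y ≈ -7.2 km.
Check against Seismometer 1 (with the unrounded x, y): √((x − 59.4)²+(y − 37.0)²) = 44.44 ≈ 44.44 km. ✓

(54.8, -7.2)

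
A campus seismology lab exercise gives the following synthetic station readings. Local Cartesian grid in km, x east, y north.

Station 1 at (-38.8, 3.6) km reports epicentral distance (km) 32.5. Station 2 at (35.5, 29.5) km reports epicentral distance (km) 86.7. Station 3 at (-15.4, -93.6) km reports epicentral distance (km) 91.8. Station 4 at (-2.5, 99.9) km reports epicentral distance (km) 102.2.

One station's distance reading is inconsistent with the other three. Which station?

Solve using three stations at a time. Using Station 1, Station 3, Station 4 (subtract circle equations pairwise → linear system) gives (x, y) ≈ (-6.8, -2.2).
Distances from that point to each station vs reported:
  Station 1: calculated 32.5 vs reported 32.5 → residual 0.0 km
  Station 2: calculated 52.9 vs reported 86.7 → residual 33.8 km
  Station 3: calculated 91.8 vs reported 91.8 → residual 0.0 km
  Station 4: calculated 102.2 vs reported 102.2 → residual 0.0 km
Station 1, Station 3, Station 4 are mutually consistent (residuals ≈ 0); Station 2 is off by 33.8 km.

Station 2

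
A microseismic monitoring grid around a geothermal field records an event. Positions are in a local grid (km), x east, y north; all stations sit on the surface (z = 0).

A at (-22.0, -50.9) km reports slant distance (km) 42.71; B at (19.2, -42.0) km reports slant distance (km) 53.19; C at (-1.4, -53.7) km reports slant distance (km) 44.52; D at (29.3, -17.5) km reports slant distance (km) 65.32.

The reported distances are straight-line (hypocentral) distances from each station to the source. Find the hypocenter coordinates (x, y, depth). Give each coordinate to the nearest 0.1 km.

Each station gives a sphere (x−x_i)² + (y−y_i)² + z² = d_i² (stations at z=0).
Subtracting the A sphere from B and C: z² cancels, leaving linear equations in x and y:
82.4 x + 17.8 y = -1947.20
41.2 x − 5.6 y = -347.05
Solving: x ≈ -14.297, y ≈ -43.211 km (keep extra digits for the depth step; rounded: -14.3, -43.2).
Then from the A sphere: z² = 42.71² − (x + 22.0)² − (y + 50.9)² with x = -14.297, y = -43.211, so z ≈ 41.300 ≈ 41.3 km.
Check against D (with the unrounded solution): distance 65.33 ≈ 65.32 km. ✓

x ≈ -14.3 km, y ≈ -43.2 km, depth ≈ 41.3 km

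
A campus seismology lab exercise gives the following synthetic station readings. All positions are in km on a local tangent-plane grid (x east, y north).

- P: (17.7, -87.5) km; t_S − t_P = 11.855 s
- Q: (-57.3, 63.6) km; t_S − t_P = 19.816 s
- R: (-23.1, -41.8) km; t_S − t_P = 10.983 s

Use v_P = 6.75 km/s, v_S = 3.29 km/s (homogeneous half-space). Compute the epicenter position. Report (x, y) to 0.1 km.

x ≈ 42.3 km, y ≈ -15.5 km

Distance from S−P lag: d = Δt · v_P v_S / (v_P − v_S) = Δt · (6.75·3.29)/(6.75−3.29) ≈ 6.4184·Δt.
So d_P = 76.09, d_Q = 127.19, d_R = 70.49 km.
Circle about each station: (x − 17.7)² + (y + 87.5)² = 76.09²; (x + 57.3)² + (y − 63.6)² = 127.19²; (x + 23.1)² + (y + 41.8)² = 70.49².
Subtracting pairs of circle equations eliminates x²+y² and gives linear equations (the radical axes):
-150.0 x + 302.2 y = -11028.90
-81.6 x + 91.4 y = -4867.84
Solving the 2×2 system: x ≈ 42.3, y ≈ -15.5 km.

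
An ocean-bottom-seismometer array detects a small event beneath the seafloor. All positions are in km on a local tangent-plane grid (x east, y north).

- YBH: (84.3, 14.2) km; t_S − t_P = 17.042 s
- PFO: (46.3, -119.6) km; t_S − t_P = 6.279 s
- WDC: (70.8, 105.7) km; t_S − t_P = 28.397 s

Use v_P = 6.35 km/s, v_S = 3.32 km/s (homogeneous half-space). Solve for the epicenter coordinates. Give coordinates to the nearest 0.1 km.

Distance from S−P lag: d = Δt · v_P v_S / (v_P − v_S) = Δt · (6.35·3.32)/(6.35−3.32) ≈ 6.9578·Δt.
So d_YBH = 118.57, d_PFO = 43.69, d_WDC = 197.58 km.
Circle about each station: (x − 84.3)² + (y − 14.2)² = 118.57²; (x − 46.3)² + (y + 119.6)² = 43.69²; (x − 70.8)² + (y − 105.7)² = 197.58².
Subtracting the YBH equation from the PFO and WDC equations removes the quadratic terms:
-76.0 x − 267.6 y = 21289.75
-27.0 x + 183.0 y = -16102.01
Solving the 2×2 system: x ≈ 19.5, y ≈ -85.1 km.

(19.5, -85.1)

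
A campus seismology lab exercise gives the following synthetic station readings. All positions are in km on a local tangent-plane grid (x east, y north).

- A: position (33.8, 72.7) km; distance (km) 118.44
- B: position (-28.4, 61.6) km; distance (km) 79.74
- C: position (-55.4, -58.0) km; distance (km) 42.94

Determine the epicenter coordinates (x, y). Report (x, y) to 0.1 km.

(-44.0, -16.6)

Circle about each station: (x − 33.8)² + (y − 72.7)² = 118.44²; (x + 28.4)² + (y − 61.6)² = 79.74²; (x + 55.4)² + (y + 58.0)² = 42.94².
Subtracting pairs of circle equations eliminates x²+y² and gives linear equations (the radical axes):
-124.4 x − 22.2 y = 5842.96
-178.4 x − 261.4 y = 12189.62
Solving the 2×2 system: x ≈ -44.0, y ≈ -16.6 km.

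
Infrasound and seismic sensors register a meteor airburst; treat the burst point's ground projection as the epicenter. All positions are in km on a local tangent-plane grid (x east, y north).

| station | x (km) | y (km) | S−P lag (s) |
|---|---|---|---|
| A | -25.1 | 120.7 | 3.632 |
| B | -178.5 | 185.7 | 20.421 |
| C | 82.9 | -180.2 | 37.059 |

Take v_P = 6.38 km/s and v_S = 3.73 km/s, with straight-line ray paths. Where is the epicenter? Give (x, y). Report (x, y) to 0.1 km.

Distance from S−P lag: d = Δt · v_P v_S / (v_P − v_S) = Δt · (6.38·3.73)/(6.38−3.73) ≈ 8.9802·Δt.
So d_A = 32.62, d_B = 183.38, d_C = 332.80 km.
Circle about each station: (x + 25.1)² + (y − 120.7)² = 32.62²; (x + 178.5)² + (y − 185.7)² = 183.38²; (x − 82.9)² + (y + 180.2)² = 332.80².
Subtracting the A equation from the B and C equations removes the quadratic terms:
-306.8 x + 130.0 y = 18584.08
216.0 x − 601.8 y = -85545.83
Solving the 2×2 system: x ≈ -0.4, y ≈ 142.0 km.

-0.4 km east, 142.0 km north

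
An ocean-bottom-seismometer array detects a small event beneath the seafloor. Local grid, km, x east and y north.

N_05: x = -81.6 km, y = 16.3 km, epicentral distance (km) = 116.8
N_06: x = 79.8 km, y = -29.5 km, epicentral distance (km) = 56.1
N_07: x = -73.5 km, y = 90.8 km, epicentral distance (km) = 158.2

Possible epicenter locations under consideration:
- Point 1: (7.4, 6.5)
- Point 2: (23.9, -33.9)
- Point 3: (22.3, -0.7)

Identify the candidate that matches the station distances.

Point 2

For each candidate, compare |candidate − station| to the reported distance:
Point 1: residuals N_05 27.3, N_06 24.8, N_07 41.4 → max 41.4 km
Point 2: residuals N_05 0.0, N_06 0.0, N_07 0.0 → max 0.0 km
Point 3: residuals N_05 11.5, N_06 8.2, N_07 25.7 → max 25.7 km
Only Point 2 has all residuals ≈ 0.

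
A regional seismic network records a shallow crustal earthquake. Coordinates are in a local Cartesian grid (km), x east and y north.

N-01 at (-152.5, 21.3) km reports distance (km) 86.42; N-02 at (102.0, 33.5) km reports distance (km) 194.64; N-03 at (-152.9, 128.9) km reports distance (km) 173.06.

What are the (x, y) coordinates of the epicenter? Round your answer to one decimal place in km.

Circle about each station: (x + 152.5)² + (y − 21.3)² = 86.42²; (x − 102.0)² + (y − 33.5)² = 194.64²; (x + 152.9)² + (y − 128.9)² = 173.06².
Subtracting pairs of circle equations eliminates x²+y² and gives linear equations (the radical axes):
509.0 x + 24.4 y = -42600.00
-0.8 x + 215.2 y = -6197.67
Solving the 2×2 system: x ≈ -82.3, y ≈ -29.1 km.
Check against N-01 (with the unrounded x, y): √((x + 152.5)²+(y − 21.3)²) = 86.42 ≈ 86.42 km. ✓

x ≈ -82.3 km, y ≈ -29.1 km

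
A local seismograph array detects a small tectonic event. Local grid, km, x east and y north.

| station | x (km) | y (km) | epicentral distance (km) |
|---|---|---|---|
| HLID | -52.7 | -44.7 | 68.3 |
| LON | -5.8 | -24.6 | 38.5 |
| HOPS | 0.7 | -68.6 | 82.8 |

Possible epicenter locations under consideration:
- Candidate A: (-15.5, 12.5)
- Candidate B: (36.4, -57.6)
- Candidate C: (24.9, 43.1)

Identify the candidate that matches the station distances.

Candidate A

For each candidate, compare |candidate − station| to the reported distance:
Candidate A: residuals HLID 0.1, LON 0.2, HOPS 0.1 → max 0.2 km
Candidate B: residuals HLID 21.7, LON 15.1, HOPS 45.4 → max 45.4 km
Candidate C: residuals HLID 48.9, LON 35.8, HOPS 31.5 → max 48.9 km
Only Candidate A has all residuals ≈ 0.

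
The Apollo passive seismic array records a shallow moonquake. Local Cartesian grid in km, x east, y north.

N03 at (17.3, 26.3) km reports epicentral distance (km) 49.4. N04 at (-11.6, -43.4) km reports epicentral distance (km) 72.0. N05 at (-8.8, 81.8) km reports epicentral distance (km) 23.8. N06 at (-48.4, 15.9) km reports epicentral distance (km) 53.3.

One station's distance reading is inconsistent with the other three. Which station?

Solve using three stations at a time. Using N03, N05, N06 (subtract circle equations pairwise → linear system) gives (x, y) ≈ (-18.7, 60.1).
Distances from that point to each station vs reported:
  N03: calculated 49.4 vs reported 49.4 → residual 0.0 km
  N04: calculated 103.8 vs reported 72.0 → residual 31.8 km
  N05: calculated 23.8 vs reported 23.8 → residual 0.0 km
  N06: calculated 53.3 vs reported 53.3 → residual 0.0 km
N03, N05, N06 are mutually consistent (residuals ≈ 0); N04 is off by 31.8 km.

N04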